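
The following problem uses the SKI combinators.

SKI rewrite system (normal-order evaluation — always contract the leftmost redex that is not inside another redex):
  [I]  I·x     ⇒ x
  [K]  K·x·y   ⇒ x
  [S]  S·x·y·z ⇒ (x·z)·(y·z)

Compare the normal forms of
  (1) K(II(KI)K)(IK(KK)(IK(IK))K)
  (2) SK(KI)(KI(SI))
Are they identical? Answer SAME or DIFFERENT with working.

Term A:
  start: K(II(KI)K)(IK(KK)(IK(IK))K)
  →1  II(KI)K
  →2  I(KI)K
  →3  KIK
  →4  I

Term B:
  start: SK(KI)(KI(SI))
  →1  K(KI(SI))(KI(KI(SI)))
  →2  KI(SI)
  →3  I

Answer: SAME — A ⇓ I, B ⇓ I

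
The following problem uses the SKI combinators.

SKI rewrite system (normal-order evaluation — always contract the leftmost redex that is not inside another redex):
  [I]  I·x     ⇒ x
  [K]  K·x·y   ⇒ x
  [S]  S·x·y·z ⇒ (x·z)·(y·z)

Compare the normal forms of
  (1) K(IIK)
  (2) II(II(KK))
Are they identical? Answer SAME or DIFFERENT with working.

Answer: SAME — A ⇓ KK, B ⇓ KK

Derivation:
Term A:
  start: K(IIK)
  →1  K(IK)
  →2  KK

Term B:
  start: II(II(KK))
  →1  I(II(KK))
  →2  II(KK)
  →3  I(KK)
  →4  KK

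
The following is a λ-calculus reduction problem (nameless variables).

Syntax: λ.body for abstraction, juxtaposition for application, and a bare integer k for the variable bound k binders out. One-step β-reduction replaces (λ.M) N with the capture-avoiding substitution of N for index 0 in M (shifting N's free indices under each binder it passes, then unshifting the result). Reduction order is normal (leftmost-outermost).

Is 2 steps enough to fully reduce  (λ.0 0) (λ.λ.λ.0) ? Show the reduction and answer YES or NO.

Answer: YES — reaches normal form λ.λ.0 in 2 ≤ 2 steps

Derivation:
  start: (λ.0 0) (λ.λ.λ.0)
  [1] (λ.λ.λ.0) (λ.λ.λ.0)
  [2] λ.λ.0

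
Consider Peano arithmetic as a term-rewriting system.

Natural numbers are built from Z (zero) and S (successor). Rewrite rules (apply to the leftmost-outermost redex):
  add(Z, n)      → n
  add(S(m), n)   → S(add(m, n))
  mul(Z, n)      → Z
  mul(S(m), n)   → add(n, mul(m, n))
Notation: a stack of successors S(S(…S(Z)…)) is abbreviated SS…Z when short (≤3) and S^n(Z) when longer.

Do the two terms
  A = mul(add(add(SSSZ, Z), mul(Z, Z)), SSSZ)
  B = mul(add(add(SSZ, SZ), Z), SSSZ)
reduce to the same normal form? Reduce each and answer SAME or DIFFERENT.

Term A:
  start: mul(add(add(SSSZ, Z), mul(Z, Z)), SSSZ)
  step 1: mul(add(S(add(SSZ, Z)), mul(Z, Z)), SSSZ)
  step 2: mul(S(add(add(SSZ, Z), mul(Z, Z))), SSSZ)
  step 3: add(SSSZ, mul(add(add(SSZ, Z), mul(Z, Z)), SSSZ))
  step 4: S(add(SSZ, mul(add(add(SSZ, Z), mul(Z, Z)), SSSZ)))
  step 5: S(S(add(SZ, mul(add(add(SSZ, Z), mul(Z, Z)), SSSZ))))
  step 6: S(S(S(add(Z, mul(add(add(SSZ, Z), mul(Z, Z)), SSSZ)))))
  step 7: S(S(S(mul(add(add(SSZ, Z), mul(Z, Z)), SSSZ))))
  step 8: S(S(S(mul(add(S(add(SZ, Z)), mul(Z, Z)), SSSZ))))
  step 9: S(S(S(mul(S(add(add(SZ, Z), mul(Z, Z))), SSSZ))))
  step 10: S(S(S(add(SSSZ, mul(add(add(SZ, Z), mul(Z, Z)), SSSZ)))))
  step 11: S(S(S(S(add(SSZ, mul(add(add(SZ, Z), mul(Z, Z)), SSSZ))))))
  step 12: S(S(S(S(S(add(SZ, mul(add(add(SZ, Z), mul(Z, Z)), SSSZ)))))))
  step 13: S(S(S(S(S(S(add(Z, mul(add(add(SZ, Z), mul(Z, Z)), SSSZ))))))))
  step 14: S(S(S(S(S(S(mul(add(add(SZ, Z), mul(Z, Z)), SSSZ)))))))
  step 15: S(S(S(S(S(S(mul(add(S(add(Z, Z)), mul(Z, Z)), SSSZ)))))))
  step 16: S(S(S(S(S(S(mul(S(add(add(Z, Z), mul(Z, Z))), SSSZ)))))))
  step 17: S(S(S(S(S(S(add(SSSZ, mul(add(add(Z, Z), mul(Z, Z)), SSSZ))))))))
  step 18: S(S(S(S(S(S(S(add(SSZ, mul(add(add(Z, Z), mul(Z, Z)), SSSZ)))))))))
  step 19: S(S(S(S(S(S(S(S(add(SZ, mul(add(add(Z, Z), mul(Z, Z)), SSSZ))))))))))
  step 20: S(S(S(S(S(S(S(S(S(add(Z, mul(add(add(Z, Z), mul(Z, Z)), SSSZ)))))))))))
  step 21: S(S(S(S(S(S(S(S(S(mul(add(add(Z, Z), mul(Z, Z)), SSSZ))))))))))
  step 22: S(S(S(S(S(S(S(S(S(mul(add(Z, mul(Z, Z)), SSSZ))))))))))
  step 23: S(S(S(S(S(S(S(S(S(mul(mul(Z, Z), SSSZ))))))))))
  step 24: S(S(S(S(S(S(S(S(S(mul(Z, SSSZ))))))))))
  step 25: S^9(Z)

Term B:
  start: mul(add(add(SSZ, SZ), Z), SSSZ)
  step 1: mul(add(S(add(SZ, SZ)), Z), SSSZ)
  step 2: mul(S(add(add(SZ, SZ), Z)), SSSZ)
  step 3: add(SSSZ, mul(add(add(SZ, SZ), Z), SSSZ))
  step 4: S(add(SSZ, mul(add(add(SZ, SZ), Z), SSSZ)))
  step 5: S(S(add(SZ, mul(add(add(SZ, SZ), Z), SSSZ))))
  step 6: S(S(S(add(Z, mul(add(add(SZ, SZ), Z), SSSZ)))))
  step 7: S(S(S(mul(add(add(SZ, SZ), Z), SSSZ))))
  step 8: S(S(S(mul(add(S(add(Z, SZ)), Z), SSSZ))))
  step 9: S(S(S(mul(S(add(add(Z, SZ), Z)), SSSZ))))
  step 10: S(S(S(add(SSSZ, mul(add(add(Z, SZ), Z), SSSZ)))))
  step 11: S(S(S(S(add(SSZ, mul(add(add(Z, SZ), Z), SSSZ))))))
  step 12: S(S(S(S(S(add(SZ, mul(add(add(Z, SZ), Z), SSSZ)))))))
  step 13: S(S(S(S(S(S(add(Z, mul(add(add(Z, SZ), Z), SSSZ))))))))
  step 14: S(S(S(S(S(S(mul(add(add(Z, SZ), Z), SSSZ)))))))
  step 15: S(S(S(S(S(S(mul(add(SZ, Z), SSSZ)))))))
  step 16: S(S(S(S(S(S(mul(S(add(Z, Z)), SSSZ)))))))
  step 17: S(S(S(S(S(S(add(SSSZ, mul(add(Z, Z), SSSZ))))))))
  step 18: S(S(S(S(S(S(S(add(SSZ, mul(add(Z, Z), SSSZ)))))))))
  step 19: S(S(S(S(S(S(S(S(add(SZ, mul(add(Z, Z), SSSZ))))))))))
  step 20: S(S(S(S(S(S(S(S(S(add(Z, mul(add(Z, Z), SSSZ)))))))))))
  step 21: S(S(S(S(S(S(S(S(S(mul(add(Z, Z), SSSZ))))))))))
  step 22: S(S(S(S(S(S(S(S(S(mul(Z, SSSZ))))))))))
  step 23: S^9(Z)

Answer: SAME — A ⇓ S^9(Z), B ⇓ S^9(Z)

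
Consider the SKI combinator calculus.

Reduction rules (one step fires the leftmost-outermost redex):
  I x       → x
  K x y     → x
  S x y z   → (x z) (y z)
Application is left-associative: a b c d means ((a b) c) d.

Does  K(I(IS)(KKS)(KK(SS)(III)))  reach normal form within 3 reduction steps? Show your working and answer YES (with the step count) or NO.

Answer: NO — after 3 steps the term is K(SK(KK(SS)(III))), not yet normal

Derivation:
  start: K(I(IS)(KKS)(KK(SS)(III)))
  step 1: K(IS(KKS)(KK(SS)(III)))
  step 2: K(S(KKS)(KK(SS)(III)))
  step 3: K(SK(KK(SS)(III)))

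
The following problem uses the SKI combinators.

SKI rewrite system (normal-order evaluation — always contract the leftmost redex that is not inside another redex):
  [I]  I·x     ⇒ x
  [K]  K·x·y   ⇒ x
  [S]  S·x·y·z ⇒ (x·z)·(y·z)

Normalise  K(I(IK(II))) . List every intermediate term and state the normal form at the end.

Answer: normal form = K(KI)  (in 3 steps)

Derivation:
  start: K(I(IK(II)))
  →1  K(IK(II))
  →2  K(K(II))
  →3  K(KI)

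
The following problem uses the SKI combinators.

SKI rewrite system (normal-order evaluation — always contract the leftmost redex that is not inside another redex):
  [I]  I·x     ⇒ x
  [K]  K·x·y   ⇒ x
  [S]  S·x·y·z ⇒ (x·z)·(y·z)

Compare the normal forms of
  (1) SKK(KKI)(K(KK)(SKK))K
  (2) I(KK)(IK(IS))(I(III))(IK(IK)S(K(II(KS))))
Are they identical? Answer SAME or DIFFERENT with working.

Answer: DIFFERENT — A ⇓ KK, B ⇓ I

Reduction:
Term A:
  start: SKK(KKI)(K(KK)(SKK))K
  →1  K(KKI)(K(KKI))(K(KK)(SKK))K
  →2  KKI(K(KK)(SKK))K
  →3  K(K(KK)(SKK))K
  →4  K(KK)(SKK)
  →5  KK

Term B:
  start: I(KK)(IK(IS))(I(III))(IK(IK)S(K(II(KS))))
  →1  KK(IK(IS))(I(III))(IK(IK)S(K(II(KS))))
  →2  K(I(III))(IK(IK)S(K(II(KS))))
  →3  I(III)
  →4  III
  →5  II
  →6  I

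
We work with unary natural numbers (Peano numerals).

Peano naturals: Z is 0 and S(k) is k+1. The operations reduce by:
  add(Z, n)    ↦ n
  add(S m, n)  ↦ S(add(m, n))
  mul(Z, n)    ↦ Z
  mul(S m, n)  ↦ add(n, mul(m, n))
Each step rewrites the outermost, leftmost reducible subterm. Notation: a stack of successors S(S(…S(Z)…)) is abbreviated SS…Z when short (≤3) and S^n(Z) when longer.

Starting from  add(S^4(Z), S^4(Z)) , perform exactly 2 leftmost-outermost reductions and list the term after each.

Answer: after 2 steps: S(S(add(SSZ, S^4(Z))))

Working:
  start: add(S^4(Z), S^4(Z))
  [1] S(add(SSSZ, S^4(Z)))
  [2] S(S(add(SSZ, S^4(Z))))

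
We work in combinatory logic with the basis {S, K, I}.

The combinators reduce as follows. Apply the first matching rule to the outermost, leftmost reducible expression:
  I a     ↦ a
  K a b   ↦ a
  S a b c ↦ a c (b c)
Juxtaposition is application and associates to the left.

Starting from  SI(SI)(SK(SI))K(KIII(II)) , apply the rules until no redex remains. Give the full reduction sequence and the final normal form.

Answer: normal form = K  (in 9 steps)

Reduction:
  start: SI(SI)(SK(SI))K(KIII(II))
  →1  I(SK(SI))(SI(SK(SI)))K(KIII(II))
  →2  SK(SI)(SI(SK(SI)))K(KIII(II))
  →3  K(SI(SK(SI)))(SI(SI(SK(SI))))K(KIII(II))
  →4  SI(SK(SI))K(KIII(II))
  →5  IK(SK(SI)K)(KIII(II))
  →6  K(SK(SI)K)(KIII(II))
  →7  SK(SI)K
  →8  KK(SIK)
  →9  K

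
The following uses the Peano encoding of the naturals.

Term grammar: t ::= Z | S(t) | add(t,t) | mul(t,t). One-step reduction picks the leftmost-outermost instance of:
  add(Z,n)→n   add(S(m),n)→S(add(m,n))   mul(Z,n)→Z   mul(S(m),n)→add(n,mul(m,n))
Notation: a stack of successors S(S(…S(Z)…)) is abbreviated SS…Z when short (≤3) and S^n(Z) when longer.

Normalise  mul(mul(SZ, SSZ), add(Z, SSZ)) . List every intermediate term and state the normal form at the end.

  start: mul(mul(SZ, SSZ), add(Z, SSZ))
  →1  mul(add(SSZ, mul(Z, SSZ)), add(Z, SSZ))
  →2  mul(S(add(SZ, mul(Z, SSZ))), add(Z, SSZ))
  →3  add(add(Z, SSZ), mul(add(SZ, mul(Z, SSZ)), add(Z, SSZ)))
  →4  add(SSZ, mul(add(SZ, mul(Z, SSZ)), add(Z, SSZ)))
  →5  S(add(SZ, mul(add(SZ, mul(Z, SSZ)), add(Z, SSZ))))
  →6  S(S(add(Z, mul(add(SZ, mul(Z, SSZ)), add(Z, SSZ)))))
  →7  S(S(mul(add(SZ, mul(Z, SSZ)), add(Z, SSZ))))
  →8  S(S(mul(S(add(Z, mul(Z, SSZ))), add(Z, SSZ))))
  →9  S(S(add(add(Z, SSZ), mul(add(Z, mul(Z, SSZ)), add(Z, SSZ)))))
  →10  S(S(add(SSZ, mul(add(Z, mul(Z, SSZ)), add(Z, SSZ)))))
  →11  S(S(S(add(SZ, mul(add(Z, mul(Z, SSZ)), add(Z, SSZ))))))
  →12  S(S(S(S(add(Z, mul(add(Z, mul(Z, SSZ)), add(Z, SSZ)))))))
  →13  S(S(S(S(mul(add(Z, mul(Z, SSZ)), add(Z, SSZ))))))
  →14  S(S(S(S(mul(mul(Z, SSZ), add(Z, SSZ))))))
  →15  S(S(S(S(mul(Z, add(Z, SSZ))))))
  →16  S^4(Z)

Answer: normal form = S^4(Z)  (in 16 steps)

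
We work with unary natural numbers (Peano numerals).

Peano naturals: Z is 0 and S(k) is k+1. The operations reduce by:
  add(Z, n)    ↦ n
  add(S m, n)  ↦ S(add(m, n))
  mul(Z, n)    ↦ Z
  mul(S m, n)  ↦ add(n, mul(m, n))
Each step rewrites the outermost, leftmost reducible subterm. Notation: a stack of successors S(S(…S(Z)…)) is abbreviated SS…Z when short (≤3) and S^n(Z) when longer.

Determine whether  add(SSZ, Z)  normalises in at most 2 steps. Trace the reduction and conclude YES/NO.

Answer: NO — after 2 steps the term is S(S(add(Z, Z))), not yet normal

Reduction:
  start: add(SSZ, Z)
  →1  S(add(SZ, Z))
  →2  S(S(add(Z, Z)))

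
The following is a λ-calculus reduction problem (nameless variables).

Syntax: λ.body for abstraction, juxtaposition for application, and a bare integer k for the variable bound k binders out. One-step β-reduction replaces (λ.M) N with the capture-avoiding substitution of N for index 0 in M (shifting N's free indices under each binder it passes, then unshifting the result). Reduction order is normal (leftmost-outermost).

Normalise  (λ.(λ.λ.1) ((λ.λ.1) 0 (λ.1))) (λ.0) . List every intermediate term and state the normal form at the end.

  start: (λ.(λ.λ.1) ((λ.λ.1) 0 (λ.1))) (λ.0)
  [1] (λ.λ.1) ((λ.λ.1) (λ.0) (λ.λ.0))
  [2] λ.(λ.λ.1) (λ.0) (λ.λ.0)
  [3] λ.(λ.λ.0) (λ.λ.0)
  [4] λ.λ.0

Answer: normal form = λ.λ.0  (in 4 steps)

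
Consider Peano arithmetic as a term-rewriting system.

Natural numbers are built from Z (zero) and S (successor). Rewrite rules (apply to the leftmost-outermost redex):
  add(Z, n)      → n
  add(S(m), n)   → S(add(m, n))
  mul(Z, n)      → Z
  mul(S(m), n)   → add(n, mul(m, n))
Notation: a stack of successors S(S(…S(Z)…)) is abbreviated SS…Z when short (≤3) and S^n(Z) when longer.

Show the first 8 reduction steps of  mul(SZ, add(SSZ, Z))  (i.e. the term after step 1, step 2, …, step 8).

Answer: after 8 steps: SSZ

Reduction:
  start: mul(SZ, add(SSZ, Z))
  →1  add(add(SSZ, Z), mul(Z, add(SSZ, Z)))
  →2  add(S(add(SZ, Z)), mul(Z, add(SSZ, Z)))
  →3  S(add(add(SZ, Z), mul(Z, add(SSZ, Z))))
  →4  S(add(S(add(Z, Z)), mul(Z, add(SSZ, Z))))
  →5  S(S(add(add(Z, Z), mul(Z, add(SSZ, Z)))))
  →6  S(S(add(Z, mul(Z, add(SSZ, Z)))))
  →7  S(S(mul(Z, add(SSZ, Z))))
  →8  SSZ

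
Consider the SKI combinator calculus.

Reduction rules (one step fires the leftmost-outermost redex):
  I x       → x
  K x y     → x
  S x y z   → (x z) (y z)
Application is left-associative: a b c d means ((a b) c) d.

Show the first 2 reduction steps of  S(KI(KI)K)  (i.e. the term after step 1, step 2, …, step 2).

Answer: after 2 steps: SK

Derivation:
  start: S(KI(KI)K)
  [1] S(IK)
  [2] SK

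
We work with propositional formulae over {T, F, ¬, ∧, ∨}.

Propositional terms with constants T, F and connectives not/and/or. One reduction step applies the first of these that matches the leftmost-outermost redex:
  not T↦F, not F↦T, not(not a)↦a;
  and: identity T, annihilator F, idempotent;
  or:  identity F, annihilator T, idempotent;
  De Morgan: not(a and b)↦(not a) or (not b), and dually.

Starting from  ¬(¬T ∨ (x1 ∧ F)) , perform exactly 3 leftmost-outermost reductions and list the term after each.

  start: ¬(¬T ∨ (x1 ∧ F))
  →1  ¬¬T ∧ ¬(x1 ∧ F)
  →2  T ∧ ¬(x1 ∧ F)
  →3  ¬(x1 ∧ F)

Answer: after 3 steps: ¬(x1 ∧ F)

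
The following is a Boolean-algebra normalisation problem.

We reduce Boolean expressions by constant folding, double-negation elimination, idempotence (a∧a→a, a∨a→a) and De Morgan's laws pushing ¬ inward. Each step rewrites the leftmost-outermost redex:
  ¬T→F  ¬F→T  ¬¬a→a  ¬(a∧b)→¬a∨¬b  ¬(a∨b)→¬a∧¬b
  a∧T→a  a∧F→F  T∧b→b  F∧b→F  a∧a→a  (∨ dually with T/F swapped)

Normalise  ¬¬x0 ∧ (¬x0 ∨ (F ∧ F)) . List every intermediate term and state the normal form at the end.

Answer: normal form = x0 ∧ ¬x0  (in 3 steps)

Reduction:
  start: ¬¬x0 ∧ (¬x0 ∨ (F ∧ F))
  →1  x0 ∧ (¬x0 ∨ (F ∧ F))
  →2  x0 ∧ (¬x0 ∨ F)
  →3  x0 ∧ ¬x0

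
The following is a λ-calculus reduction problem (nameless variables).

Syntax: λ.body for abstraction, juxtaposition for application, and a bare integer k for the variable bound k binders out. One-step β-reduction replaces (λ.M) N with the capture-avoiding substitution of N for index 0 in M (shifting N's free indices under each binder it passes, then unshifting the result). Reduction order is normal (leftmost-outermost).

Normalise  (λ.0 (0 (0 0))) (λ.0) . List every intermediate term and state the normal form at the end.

Answer: normal form = λ.0  (in 4 steps)

Working:
  start: (λ.0 (0 (0 0))) (λ.0)
  step 1: (λ.0) ((λ.0) ((λ.0) (λ.0)))
  step 2: (λ.0) ((λ.0) (λ.0))
  step 3: (λ.0) (λ.0)
  step 4: λ.0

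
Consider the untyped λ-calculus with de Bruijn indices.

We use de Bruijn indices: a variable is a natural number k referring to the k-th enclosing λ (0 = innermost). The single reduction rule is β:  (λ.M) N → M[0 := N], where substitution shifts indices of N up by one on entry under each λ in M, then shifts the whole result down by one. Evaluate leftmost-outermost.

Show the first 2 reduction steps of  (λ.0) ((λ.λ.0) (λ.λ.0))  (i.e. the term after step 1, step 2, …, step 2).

Answer: after 2 steps: λ.0

Working:
  start: (λ.0) ((λ.λ.0) (λ.λ.0))
  →1  (λ.λ.0) (λ.λ.0)
  →2  λ.0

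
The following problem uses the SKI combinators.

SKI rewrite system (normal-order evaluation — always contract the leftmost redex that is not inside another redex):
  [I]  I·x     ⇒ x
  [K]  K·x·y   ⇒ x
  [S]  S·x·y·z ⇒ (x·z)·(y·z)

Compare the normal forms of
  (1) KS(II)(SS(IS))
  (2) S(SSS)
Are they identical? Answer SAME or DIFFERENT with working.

Term A:
  start: KS(II)(SS(IS))
  step 1: S(SS(IS))
  step 2: S(SSS)

Term B:
  start: S(SSS)

Answer: SAME — A ⇓ S(SSS), B ⇓ S(SSS)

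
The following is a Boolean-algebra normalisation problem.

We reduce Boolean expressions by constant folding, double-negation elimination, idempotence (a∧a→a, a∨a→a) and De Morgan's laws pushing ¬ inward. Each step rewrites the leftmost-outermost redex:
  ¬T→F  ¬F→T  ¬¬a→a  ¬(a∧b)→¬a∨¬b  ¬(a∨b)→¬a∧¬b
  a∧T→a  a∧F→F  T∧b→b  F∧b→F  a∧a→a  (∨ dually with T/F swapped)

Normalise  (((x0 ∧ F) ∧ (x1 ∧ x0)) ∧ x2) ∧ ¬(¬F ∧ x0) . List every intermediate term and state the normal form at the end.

Answer: normal form = F  (in 4 steps)

Reduction:
  start: (((x0 ∧ F) ∧ (x1 ∧ x0)) ∧ x2) ∧ ¬(¬F ∧ x0)
  step 1: ((F ∧ (x1 ∧ x0)) ∧ x2) ∧ ¬(¬F ∧ x0)
  step 2: (F ∧ x2) ∧ ¬(¬F ∧ x0)
  step 3: F ∧ ¬(¬F ∧ x0)
  step 4: F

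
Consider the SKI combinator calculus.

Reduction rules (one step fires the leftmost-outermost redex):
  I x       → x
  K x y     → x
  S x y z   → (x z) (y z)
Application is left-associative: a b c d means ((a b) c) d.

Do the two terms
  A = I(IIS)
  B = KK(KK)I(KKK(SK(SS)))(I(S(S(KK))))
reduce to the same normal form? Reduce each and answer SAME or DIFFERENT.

Answer: DIFFERENT — A ⇓ S, B ⇓ S(S(KK))

Reduction:
Term A:
  start: I(IIS)
  →1  IIS
  →2  IS
  →3  S

Term B:
  start: KK(KK)I(KKK(SK(SS)))(I(S(S(KK))))
  →1  KI(KKK(SK(SS)))(I(S(S(KK))))
  →2  I(I(S(S(KK))))
  →3  I(S(S(KK)))
  →4  S(S(KK))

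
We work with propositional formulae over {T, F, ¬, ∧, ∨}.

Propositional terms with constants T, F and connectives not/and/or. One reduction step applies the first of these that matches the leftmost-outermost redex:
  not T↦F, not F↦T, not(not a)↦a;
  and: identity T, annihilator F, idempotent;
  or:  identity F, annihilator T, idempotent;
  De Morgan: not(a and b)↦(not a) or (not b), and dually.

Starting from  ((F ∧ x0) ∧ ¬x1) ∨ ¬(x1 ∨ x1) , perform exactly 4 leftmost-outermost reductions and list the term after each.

Answer: after 4 steps: ¬x1 ∧ ¬x1

Reduction:
  start: ((F ∧ x0) ∧ ¬x1) ∨ ¬(x1 ∨ x1)
  [1] (F ∧ ¬x1) ∨ ¬(x1 ∨ x1)
  [2] F ∨ ¬(x1 ∨ x1)
  [3] ¬(x1 ∨ x1)
  [4] ¬x1 ∧ ¬x1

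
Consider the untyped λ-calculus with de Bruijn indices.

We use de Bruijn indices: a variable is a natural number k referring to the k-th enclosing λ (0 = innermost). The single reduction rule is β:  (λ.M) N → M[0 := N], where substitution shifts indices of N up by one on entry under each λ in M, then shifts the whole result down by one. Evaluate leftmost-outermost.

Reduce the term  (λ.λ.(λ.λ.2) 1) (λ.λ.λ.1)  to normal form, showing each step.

  start: (λ.λ.(λ.λ.2) 1) (λ.λ.λ.1)
  →1  λ.(λ.λ.2) (λ.λ.λ.1)
  →2  λ.λ.1

Answer: normal form = λ.λ.1  (in 2 steps)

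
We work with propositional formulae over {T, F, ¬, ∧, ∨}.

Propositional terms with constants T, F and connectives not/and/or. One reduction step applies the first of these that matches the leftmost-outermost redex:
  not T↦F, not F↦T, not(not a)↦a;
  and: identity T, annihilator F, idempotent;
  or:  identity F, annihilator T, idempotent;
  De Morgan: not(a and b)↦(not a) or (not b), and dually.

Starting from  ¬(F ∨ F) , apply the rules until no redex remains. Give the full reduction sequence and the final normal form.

  start: ¬(F ∨ F)
  step 1: ¬F ∧ ¬F
  step 2: ¬F
  step 3: T

Answer: normal form = T  (in 3 steps)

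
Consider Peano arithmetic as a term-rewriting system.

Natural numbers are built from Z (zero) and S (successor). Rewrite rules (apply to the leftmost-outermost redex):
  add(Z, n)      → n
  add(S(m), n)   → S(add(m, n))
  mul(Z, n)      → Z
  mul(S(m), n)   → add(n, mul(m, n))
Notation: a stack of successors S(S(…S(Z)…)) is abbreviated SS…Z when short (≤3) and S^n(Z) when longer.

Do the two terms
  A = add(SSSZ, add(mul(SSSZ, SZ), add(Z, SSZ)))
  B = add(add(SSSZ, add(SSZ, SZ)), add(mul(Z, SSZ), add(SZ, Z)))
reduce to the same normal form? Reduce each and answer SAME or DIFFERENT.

Answer: DIFFERENT — A ⇓ S^8(Z), B ⇓ S^7(Z)

Reduction:
Term A:
  start: add(SSSZ, add(mul(SSSZ, SZ), add(Z, SSZ)))
  →1  S(add(SSZ, add(mul(SSSZ, SZ), add(Z, SSZ))))
  →2  S(S(add(SZ, add(mul(SSSZ, SZ), add(Z, SSZ)))))
  →3  S(S(S(add(Z, add(mul(SSSZ, SZ), add(Z, SSZ))))))
  →4  S(S(S(add(mul(SSSZ, SZ), add(Z, SSZ)))))
  →5  S(S(S(add(add(SZ, mul(SSZ, SZ)), add(Z, SSZ)))))
  →6  S(S(S(add(S(add(Z, mul(SSZ, SZ))), add(Z, SSZ)))))
  →7  S(S(S(S(add(add(Z, mul(SSZ, SZ)), add(Z, SSZ))))))
  →8  S(S(S(S(add(mul(SSZ, SZ), add(Z, SSZ))))))
  →9  S(S(S(S(add(add(SZ, mul(SZ, SZ)), add(Z, SSZ))))))
  →10  S(S(S(S(add(S(add(Z, mul(SZ, SZ))), add(Z, SSZ))))))
  →11  S(S(S(S(S(add(add(Z, mul(SZ, SZ)), add(Z, SSZ)))))))
  →12  S(S(S(S(S(add(mul(SZ, SZ), add(Z, SSZ)))))))
  →13  S(S(S(S(S(add(add(SZ, mul(Z, SZ)), add(Z, SSZ)))))))
  →14  S(S(S(S(S(add(S(add(Z, mul(Z, SZ))), add(Z, SSZ)))))))
  →15  S(S(S(S(S(S(add(add(Z, mul(Z, SZ)), add(Z, SSZ))))))))
  →16  S(S(S(S(S(S(add(mul(Z, SZ), add(Z, SSZ))))))))
  →17  S(S(S(S(S(S(add(Z, add(Z, SSZ))))))))
  →18  S(S(S(S(S(S(add(Z, SSZ)))))))
  →19  S^8(Z)

Term B:
  start: add(add(SSSZ, add(SSZ, SZ)), add(mul(Z, SSZ), add(SZ, Z)))
  →1  add(S(add(SSZ, add(SSZ, SZ))), add(mul(Z, SSZ), add(SZ, Z)))
  →2  S(add(add(SSZ, add(SSZ, SZ)), add(mul(Z, SSZ), add(SZ, Z))))
  →3  S(add(S(add(SZ, add(SSZ, SZ))), add(mul(Z, SSZ), add(SZ, Z))))
  →4  S(S(add(add(SZ, add(SSZ, SZ)), add(mul(Z, SSZ), add(SZ, Z)))))
  →5  S(S(add(S(add(Z, add(SSZ, SZ))), add(mul(Z, SSZ), add(SZ, Z)))))
  →6  S(S(S(add(add(Z, add(SSZ, SZ)), add(mul(Z, SSZ), add(SZ, Z))))))
  →7  S(S(S(add(add(SSZ, SZ), add(mul(Z, SSZ), add(SZ, Z))))))
  →8  S(S(S(add(S(add(SZ, SZ)), add(mul(Z, SSZ), add(SZ, Z))))))
  →9  S(S(S(S(add(add(SZ, SZ), add(mul(Z, SSZ), add(SZ, Z)))))))
  →10  S(S(S(S(add(S(add(Z, SZ)), add(mul(Z, SSZ), add(SZ, Z)))))))
  →11  S(S(S(S(S(add(add(Z, SZ), add(mul(Z, SSZ), add(SZ, Z))))))))
  →12  S(S(S(S(S(add(SZ, add(mul(Z, SSZ), add(SZ, Z))))))))
  →13  S(S(S(S(S(S(add(Z, add(mul(Z, SSZ), add(SZ, Z)))))))))
  →14  S(S(S(S(S(S(add(mul(Z, SSZ), add(SZ, Z))))))))
  →15  S(S(S(S(S(S(add(Z, add(SZ, Z))))))))
  →16  S(S(S(S(S(S(add(SZ, Z)))))))
  →17  S(S(S(S(S(S(S(add(Z, Z))))))))
  →18  S^7(Z)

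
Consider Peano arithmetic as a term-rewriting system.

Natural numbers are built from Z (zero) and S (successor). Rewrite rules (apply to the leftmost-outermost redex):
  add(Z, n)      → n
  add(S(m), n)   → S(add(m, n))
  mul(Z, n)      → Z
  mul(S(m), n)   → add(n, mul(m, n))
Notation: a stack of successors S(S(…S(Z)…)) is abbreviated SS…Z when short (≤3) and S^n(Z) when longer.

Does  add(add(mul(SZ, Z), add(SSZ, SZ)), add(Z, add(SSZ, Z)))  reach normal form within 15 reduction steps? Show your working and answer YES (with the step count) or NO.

Answer: YES — reaches normal form S^5(Z) in 15 ≤ 15 steps

Reduction:
  start: add(add(mul(SZ, Z), add(SSZ, SZ)), add(Z, add(SSZ, Z)))
  →1  add(add(add(Z, mul(Z, Z)), add(SSZ, SZ)), add(Z, add(SSZ, Z)))
  →2  add(add(mul(Z, Z), add(SSZ, SZ)), add(Z, add(SSZ, Z)))
  →3  add(add(Z, add(SSZ, SZ)), add(Z, add(SSZ, Z)))
  →4  add(add(SSZ, SZ), add(Z, add(SSZ, Z)))
  →5  add(S(add(SZ, SZ)), add(Z, add(SSZ, Z)))
  →6  S(add(add(SZ, SZ), add(Z, add(SSZ, Z))))
  →7  S(add(S(add(Z, SZ)), add(Z, add(SSZ, Z))))
  →8  S(S(add(add(Z, SZ), add(Z, add(SSZ, Z)))))
  →9  S(S(add(SZ, add(Z, add(SSZ, Z)))))
  →10  S(S(S(add(Z, add(Z, add(SSZ, Z))))))
  →11  S(S(S(add(Z, add(SSZ, Z)))))
  →12  S(S(S(add(SSZ, Z))))
  →13  S(S(S(S(add(SZ, Z)))))
  →14  S(S(S(S(S(add(Z, Z))))))
  →15  S^5(Z)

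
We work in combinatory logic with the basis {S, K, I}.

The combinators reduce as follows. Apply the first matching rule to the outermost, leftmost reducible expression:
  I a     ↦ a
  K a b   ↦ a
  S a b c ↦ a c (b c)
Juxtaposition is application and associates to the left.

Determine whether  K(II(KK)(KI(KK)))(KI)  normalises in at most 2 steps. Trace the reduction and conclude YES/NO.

Answer: NO — after 2 steps the term is I(KK)(KI(KK)), not yet normal

Derivation:
  start: K(II(KK)(KI(KK)))(KI)
  →1  II(KK)(KI(KK))
  →2  I(KK)(KI(KK))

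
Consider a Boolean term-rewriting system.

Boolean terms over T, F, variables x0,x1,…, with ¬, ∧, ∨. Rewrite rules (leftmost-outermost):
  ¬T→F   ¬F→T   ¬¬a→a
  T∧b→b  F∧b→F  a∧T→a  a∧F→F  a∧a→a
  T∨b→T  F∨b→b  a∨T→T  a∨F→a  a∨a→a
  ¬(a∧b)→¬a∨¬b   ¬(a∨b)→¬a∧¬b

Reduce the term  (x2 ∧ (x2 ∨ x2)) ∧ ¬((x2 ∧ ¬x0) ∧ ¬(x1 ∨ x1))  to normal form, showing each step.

Answer: normal form = x2 ∧ ((¬x2 ∨ x0) ∨ x1)  (in 7 steps)

Derivation:
  start: (x2 ∧ (x2 ∨ x2)) ∧ ¬((x2 ∧ ¬x0) ∧ ¬(x1 ∨ x1))
  step 1: (x2 ∧ x2) ∧ ¬((x2 ∧ ¬x0) ∧ ¬(x1 ∨ x1))
  step 2: x2 ∧ ¬((x2 ∧ ¬x0) ∧ ¬(x1 ∨ x1))
  step 3: x2 ∧ (¬(x2 ∧ ¬x0) ∨ ¬¬(x1 ∨ x1))
  step 4: x2 ∧ ((¬x2 ∨ ¬¬x0) ∨ ¬¬(x1 ∨ x1))
  step 5: x2 ∧ ((¬x2 ∨ x0) ∨ ¬¬(x1 ∨ x1))
  step 6: x2 ∧ ((¬x2 ∨ x0) ∨ (x1 ∨ x1))
  step 7: x2 ∧ ((¬x2 ∨ x0) ∨ x1)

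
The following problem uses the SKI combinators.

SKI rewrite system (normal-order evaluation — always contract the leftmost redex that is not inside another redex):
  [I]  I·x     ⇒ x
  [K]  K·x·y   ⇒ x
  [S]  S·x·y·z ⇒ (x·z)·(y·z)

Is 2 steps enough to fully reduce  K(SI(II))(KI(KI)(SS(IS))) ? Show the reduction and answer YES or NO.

Answer: YES — reaches normal form SII in 2 ≤ 2 steps

Derivation:
  start: K(SI(II))(KI(KI)(SS(IS)))
  →1  SI(II)
  →2  SII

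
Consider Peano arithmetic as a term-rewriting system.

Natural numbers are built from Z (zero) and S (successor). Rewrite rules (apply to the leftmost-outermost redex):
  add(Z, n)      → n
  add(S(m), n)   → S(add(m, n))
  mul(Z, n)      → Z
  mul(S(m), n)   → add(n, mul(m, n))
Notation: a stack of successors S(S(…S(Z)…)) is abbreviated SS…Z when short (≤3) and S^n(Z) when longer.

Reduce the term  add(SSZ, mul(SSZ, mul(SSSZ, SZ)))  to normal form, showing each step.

Answer: normal form = S^8(Z)  (in 34 steps)

Reduction:
  start: add(SSZ, mul(SSZ, mul(SSSZ, SZ)))
  →1  S(add(SZ, mul(SSZ, mul(SSSZ, SZ))))
  →2  S(S(add(Z, mul(SSZ, mul(SSSZ, SZ)))))
  →3  S(S(mul(SSZ, mul(SSSZ, SZ))))
  →4  S(S(add(mul(SSSZ, SZ), mul(SZ, mul(SSSZ, SZ)))))
  →5  S(S(add(add(SZ, mul(SSZ, SZ)), mul(SZ, mul(SSSZ, SZ)))))
  →6  S(S(add(S(add(Z, mul(SSZ, SZ))), mul(SZ, mul(SSSZ, SZ)))))
  →7  S(S(S(add(add(Z, mul(SSZ, SZ)), mul(SZ, mul(SSSZ, SZ))))))
  →8  S(S(S(add(mul(SSZ, SZ), mul(SZ, mul(SSSZ, SZ))))))
  →9  S(S(S(add(add(SZ, mul(SZ, SZ)), mul(SZ, mul(SSSZ, SZ))))))
  →10  S(S(S(add(S(add(Z, mul(SZ, SZ))), mul(SZ, mul(SSSZ, SZ))))))
  →11  S(S(S(S(add(add(Z, mul(SZ, SZ)), mul(SZ, mul(SSSZ, SZ)))))))
  →12  S(S(S(S(add(mul(SZ, SZ), mul(SZ, mul(SSSZ, SZ)))))))
  →13  S(S(S(S(add(add(SZ, mul(Z, SZ)), mul(SZ, mul(SSSZ, SZ)))))))
  →14  S(S(S(S(add(S(add(Z, mul(Z, SZ))), mul(SZ, mul(SSSZ, SZ)))))))
  →15  S(S(S(S(S(add(add(Z, mul(Z, SZ)), mul(SZ, mul(SSSZ, SZ))))))))
  →16  S(S(S(S(S(add(mul(Z, SZ), mul(SZ, mul(SSSZ, SZ))))))))
  →17  S(S(S(S(S(add(Z, mul(SZ, mul(SSSZ, SZ))))))))
  →18  S(S(S(S(S(mul(SZ, mul(SSSZ, SZ)))))))
  →19  S(S(S(S(S(add(mul(SSSZ, SZ), mul(Z, mul(SSSZ, SZ))))))))
  →20  S(S(S(S(S(add(add(SZ, mul(SSZ, SZ)), mul(Z, mul(SSSZ, SZ))))))))
  →21  S(S(S(S(S(add(S(add(Z, mul(SSZ, SZ))), mul(Z, mul(SSSZ, SZ))))))))
  →22  S(S(S(S(S(S(add(add(Z, mul(SSZ, SZ)), mul(Z, mul(SSSZ, SZ)))))))))
  →23  S(S(S(S(S(S(add(mul(SSZ, SZ), mul(Z, mul(SSSZ, SZ)))))))))
  →24  S(S(S(S(S(S(add(add(SZ, mul(SZ, SZ)), mul(Z, mul(SSSZ, SZ)))))))))
  →25  S(S(S(S(S(S(add(S(add(Z, mul(SZ, SZ))), mul(Z, mul(SSSZ, SZ)))))))))
  →26  S(S(S(S(S(S(S(add(add(Z, mul(SZ, SZ)), mul(Z, mul(SSSZ, SZ))))))))))
  →27  S(S(S(S(S(S(S(add(mul(SZ, SZ), mul(Z, mul(SSSZ, SZ))))))))))
  →28  S(S(S(S(S(S(S(add(add(SZ, mul(Z, SZ)), mul(Z, mul(SSSZ, SZ))))))))))
  →29  S(S(S(S(S(S(S(add(S(add(Z, mul(Z, SZ))), mul(Z, mul(SSSZ, SZ))))))))))
  →30  S(S(S(S(S(S(S(S(add(add(Z, mul(Z, SZ)), mul(Z, mul(SSSZ, SZ)))))))))))
  →31  S(S(S(S(S(S(S(S(add(mul(Z, SZ), mul(Z, mul(SSSZ, SZ)))))))))))
  →32  S(S(S(S(S(S(S(S(add(Z, mul(Z, mul(SSSZ, SZ)))))))))))
  →33  S(S(S(S(S(S(S(S(mul(Z, mul(SSSZ, SZ))))))))))
  →34  S^8(Z)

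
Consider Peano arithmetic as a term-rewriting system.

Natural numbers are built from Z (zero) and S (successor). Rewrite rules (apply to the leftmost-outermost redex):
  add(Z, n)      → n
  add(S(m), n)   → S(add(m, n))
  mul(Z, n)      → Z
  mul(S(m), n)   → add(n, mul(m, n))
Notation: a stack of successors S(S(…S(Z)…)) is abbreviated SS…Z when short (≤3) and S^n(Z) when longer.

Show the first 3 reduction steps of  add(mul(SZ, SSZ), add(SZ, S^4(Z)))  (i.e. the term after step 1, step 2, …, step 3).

  start: add(mul(SZ, SSZ), add(SZ, S^4(Z)))
  →1  add(add(SSZ, mul(Z, SSZ)), add(SZ, S^4(Z)))
  →2  add(S(add(SZ, mul(Z, SSZ))), add(SZ, S^4(Z)))
  →3  S(add(add(SZ, mul(Z, SSZ)), add(SZ, S^4(Z))))

Answer: after 3 steps: S(add(add(SZ, mul(Z, SSZ)), add(SZ, S^4(Z))))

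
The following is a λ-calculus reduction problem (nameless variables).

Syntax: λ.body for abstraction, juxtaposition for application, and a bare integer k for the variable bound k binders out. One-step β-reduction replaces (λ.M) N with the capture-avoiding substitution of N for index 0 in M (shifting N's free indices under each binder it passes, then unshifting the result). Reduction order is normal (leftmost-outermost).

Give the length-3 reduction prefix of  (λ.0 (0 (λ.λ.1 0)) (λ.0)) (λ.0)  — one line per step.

Answer: after 3 steps: (λ.λ.1 0) (λ.0)

Reduction:
  start: (λ.0 (0 (λ.λ.1 0)) (λ.0)) (λ.0)
  [1] (λ.0) ((λ.0) (λ.λ.1 0)) (λ.0)
  [2] (λ.0) (λ.λ.1 0) (λ.0)
  [3] (λ.λ.1 0) (λ.0)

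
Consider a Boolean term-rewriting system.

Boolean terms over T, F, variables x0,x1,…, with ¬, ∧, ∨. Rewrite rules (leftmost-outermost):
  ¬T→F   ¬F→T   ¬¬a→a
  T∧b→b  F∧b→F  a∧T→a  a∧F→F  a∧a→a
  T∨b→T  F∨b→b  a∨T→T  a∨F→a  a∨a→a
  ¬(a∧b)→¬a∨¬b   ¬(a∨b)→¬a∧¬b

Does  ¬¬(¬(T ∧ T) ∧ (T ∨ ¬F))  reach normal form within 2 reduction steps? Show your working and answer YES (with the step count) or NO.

  start: ¬¬(¬(T ∧ T) ∧ (T ∨ ¬F))
  [1] ¬(T ∧ T) ∧ (T ∨ ¬F)
  [2] (¬T ∨ ¬T) ∧ (T ∨ ¬F)

Answer: NO — after 2 steps the term is (¬T ∨ ¬T) ∧ (T ∨ ¬F), not yet normal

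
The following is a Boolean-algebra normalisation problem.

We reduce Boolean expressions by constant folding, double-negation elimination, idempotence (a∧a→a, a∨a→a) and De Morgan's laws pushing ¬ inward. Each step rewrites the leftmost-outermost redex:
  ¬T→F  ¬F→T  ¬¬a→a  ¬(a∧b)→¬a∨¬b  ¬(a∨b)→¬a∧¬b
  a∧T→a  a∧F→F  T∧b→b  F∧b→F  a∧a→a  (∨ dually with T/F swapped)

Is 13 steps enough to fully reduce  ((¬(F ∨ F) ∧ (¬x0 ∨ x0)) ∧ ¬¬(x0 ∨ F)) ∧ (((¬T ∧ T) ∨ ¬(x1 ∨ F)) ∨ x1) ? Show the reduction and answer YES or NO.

Answer: YES — reaches normal form ((¬x0 ∨ x0) ∧ x0) ∧ (¬x1 ∨ x1) in 12 ≤ 13 steps

Reduction:
  start: ((¬(F ∨ F) ∧ (¬x0 ∨ x0)) ∧ ¬¬(x0 ∨ F)) ∧ (((¬T ∧ T) ∨ ¬(x1 ∨ F)) ∨ x1)
  →1  (((¬F ∧ ¬F) ∧ (¬x0 ∨ x0)) ∧ ¬¬(x0 ∨ F)) ∧ (((¬T ∧ T) ∨ ¬(x1 ∨ F)) ∨ x1)
  →2  ((¬F ∧ (¬x0 ∨ x0)) ∧ ¬¬(x0 ∨ F)) ∧ (((¬T ∧ T) ∨ ¬(x1 ∨ F)) ∨ x1)
  →3  ((T ∧ (¬x0 ∨ x0)) ∧ ¬¬(x0 ∨ F)) ∧ (((¬T ∧ T) ∨ ¬(x1 ∨ F)) ∨ x1)
  →4  ((¬x0 ∨ x0) ∧ ¬¬(x0 ∨ F)) ∧ (((¬T ∧ T) ∨ ¬(x1 ∨ F)) ∨ x1)
  →5  ((¬x0 ∨ x0) ∧ (x0 ∨ F)) ∧ (((¬T ∧ T) ∨ ¬(x1 ∨ F)) ∨ x1)
  →6  ((¬x0 ∨ x0) ∧ x0) ∧ (((¬T ∧ T) ∨ ¬(x1 ∨ F)) ∨ x1)
  →7  ((¬x0 ∨ x0) ∧ x0) ∧ ((¬T ∨ ¬(x1 ∨ F)) ∨ x1)
  →8  ((¬x0 ∨ x0) ∧ x0) ∧ ((F ∨ ¬(x1 ∨ F)) ∨ x1)
  →9  ((¬x0 ∨ x0) ∧ x0) ∧ (¬(x1 ∨ F) ∨ x1)
  →10  ((¬x0 ∨ x0) ∧ x0) ∧ ((¬x1 ∧ ¬F) ∨ x1)
  →11  ((¬x0 ∨ x0) ∧ x0) ∧ ((¬x1 ∧ T) ∨ x1)
  →12  ((¬x0 ∨ x0) ∧ x0) ∧ (¬x1 ∨ x1)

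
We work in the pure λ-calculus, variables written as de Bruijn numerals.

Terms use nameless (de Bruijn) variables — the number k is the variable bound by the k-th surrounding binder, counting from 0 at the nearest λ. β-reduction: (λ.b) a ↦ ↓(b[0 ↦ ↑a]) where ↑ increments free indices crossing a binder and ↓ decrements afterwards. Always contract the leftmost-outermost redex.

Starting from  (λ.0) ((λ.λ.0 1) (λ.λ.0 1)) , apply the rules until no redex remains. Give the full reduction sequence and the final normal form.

  start: (λ.0) ((λ.λ.0 1) (λ.λ.0 1))
  [1] (λ.λ.0 1) (λ.λ.0 1)
  [2] λ.0 (λ.λ.0 1)

Answer: normal form = λ.0 (λ.λ.0 1)  (in 2 steps)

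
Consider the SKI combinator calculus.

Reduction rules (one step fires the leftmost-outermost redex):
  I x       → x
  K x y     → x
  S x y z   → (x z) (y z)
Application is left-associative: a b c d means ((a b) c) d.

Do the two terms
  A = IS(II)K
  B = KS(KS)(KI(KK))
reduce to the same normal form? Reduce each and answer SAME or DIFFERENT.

Term A:
  start: IS(II)K
  →1  S(II)K
  →2  SIK

Term B:
  start: KS(KS)(KI(KK))
  →1  S(KI(KK))
  →2  SI

Answer: DIFFERENT — A ⇓ SIK, B ⇓ SI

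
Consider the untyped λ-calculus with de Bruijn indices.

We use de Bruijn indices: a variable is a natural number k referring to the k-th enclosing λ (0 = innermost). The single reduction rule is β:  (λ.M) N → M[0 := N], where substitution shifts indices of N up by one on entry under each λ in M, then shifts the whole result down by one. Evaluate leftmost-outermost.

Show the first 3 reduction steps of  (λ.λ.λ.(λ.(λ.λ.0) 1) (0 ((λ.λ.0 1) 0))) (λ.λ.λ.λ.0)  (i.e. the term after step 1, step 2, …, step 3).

  start: (λ.λ.λ.(λ.(λ.λ.0) 1) (0 ((λ.λ.0 1) 0))) (λ.λ.λ.λ.0)
  [1] λ.λ.(λ.(λ.λ.0) 1) (0 ((λ.λ.0 1) 0))
  [2] λ.λ.(λ.λ.0) 0
  [3] λ.λ.λ.0

Answer: after 3 steps: λ.λ.λ.0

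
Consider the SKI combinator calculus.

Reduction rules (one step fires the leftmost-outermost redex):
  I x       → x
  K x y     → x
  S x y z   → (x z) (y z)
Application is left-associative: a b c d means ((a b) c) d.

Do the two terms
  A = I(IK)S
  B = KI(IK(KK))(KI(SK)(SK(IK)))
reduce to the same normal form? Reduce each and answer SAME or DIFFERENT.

Term A:
  start: I(IK)S
  [1] IKS
  [2] KS

Term B:
  start: KI(IK(KK))(KI(SK)(SK(IK)))
  [1] I(KI(SK)(SK(IK)))
  [2] KI(SK)(SK(IK))
  [3] I(SK(IK))
  [4] SK(IK)
  [5] SKK

Answer: DIFFERENT — A ⇓ KS, B ⇓ SKK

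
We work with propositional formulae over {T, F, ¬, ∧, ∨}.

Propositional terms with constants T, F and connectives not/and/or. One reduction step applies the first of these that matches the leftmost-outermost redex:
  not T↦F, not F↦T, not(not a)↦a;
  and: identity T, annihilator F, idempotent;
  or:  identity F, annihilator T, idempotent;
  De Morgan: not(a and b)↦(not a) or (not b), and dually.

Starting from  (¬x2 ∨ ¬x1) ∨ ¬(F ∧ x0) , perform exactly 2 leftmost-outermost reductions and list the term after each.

Answer: after 2 steps: (¬x2 ∨ ¬x1) ∨ (T ∨ ¬x0)

Working:
  start: (¬x2 ∨ ¬x1) ∨ ¬(F ∧ x0)
  step 1: (¬x2 ∨ ¬x1) ∨ (¬F ∨ ¬x0)
  step 2: (¬x2 ∨ ¬x1) ∨ (T ∨ ¬x0)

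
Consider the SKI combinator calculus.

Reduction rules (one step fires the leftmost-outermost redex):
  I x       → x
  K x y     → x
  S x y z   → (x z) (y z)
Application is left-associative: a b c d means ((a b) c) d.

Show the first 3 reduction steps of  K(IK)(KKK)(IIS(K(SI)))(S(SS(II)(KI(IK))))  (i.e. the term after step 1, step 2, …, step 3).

Answer: after 3 steps: IIS(K(SI))

Working:
  start: K(IK)(KKK)(IIS(K(SI)))(S(SS(II)(KI(IK))))
  step 1: IK(IIS(K(SI)))(S(SS(II)(KI(IK))))
  step 2: K(IIS(K(SI)))(S(SS(II)(KI(IK))))
  step 3: IIS(K(SI))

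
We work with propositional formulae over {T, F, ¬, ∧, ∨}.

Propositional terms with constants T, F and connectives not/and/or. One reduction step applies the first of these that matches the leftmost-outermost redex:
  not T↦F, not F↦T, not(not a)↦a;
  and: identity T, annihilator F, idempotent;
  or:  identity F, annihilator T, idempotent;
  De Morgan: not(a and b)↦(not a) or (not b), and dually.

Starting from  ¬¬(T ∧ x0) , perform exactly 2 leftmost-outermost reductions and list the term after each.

Answer: after 2 steps: x0

Reduction:
  start: ¬¬(T ∧ x0)
  step 1: T ∧ x0
  step 2: x0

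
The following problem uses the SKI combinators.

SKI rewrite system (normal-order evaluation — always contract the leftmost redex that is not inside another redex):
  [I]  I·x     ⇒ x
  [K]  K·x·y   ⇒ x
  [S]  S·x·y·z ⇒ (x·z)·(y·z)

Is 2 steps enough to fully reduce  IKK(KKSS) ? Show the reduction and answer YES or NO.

  start: IKK(KKSS)
  [1] KK(KKSS)
  [2] K

Answer: YES — reaches normal form K in 2 ≤ 2 steps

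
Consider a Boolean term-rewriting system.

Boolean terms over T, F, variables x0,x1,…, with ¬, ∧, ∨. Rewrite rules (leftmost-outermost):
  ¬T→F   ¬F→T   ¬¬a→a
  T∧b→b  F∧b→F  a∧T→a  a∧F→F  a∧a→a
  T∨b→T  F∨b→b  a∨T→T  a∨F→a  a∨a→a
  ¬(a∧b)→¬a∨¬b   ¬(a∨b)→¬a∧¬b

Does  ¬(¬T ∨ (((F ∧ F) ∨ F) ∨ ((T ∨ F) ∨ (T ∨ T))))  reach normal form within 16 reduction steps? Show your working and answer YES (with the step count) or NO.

Answer: YES — reaches normal form F in 15 ≤ 16 steps

Derivation:
  start: ¬(¬T ∨ (((F ∧ F) ∨ F) ∨ ((T ∨ F) ∨ (T ∨ T))))
  →1  ¬¬T ∧ ¬(((F ∧ F) ∨ F) ∨ ((T ∨ F) ∨ (T ∨ T)))
  →2  T ∧ ¬(((F ∧ F) ∨ F) ∨ ((T ∨ F) ∨ (T ∨ T)))
  →3  ¬(((F ∧ F) ∨ F) ∨ ((T ∨ F) ∨ (T ∨ T)))
  →4  ¬((F ∧ F) ∨ F) ∧ ¬((T ∨ F) ∨ (T ∨ T))
  →5  (¬(F ∧ F) ∧ ¬F) ∧ ¬((T ∨ F) ∨ (T ∨ T))
  →6  ((¬F ∨ ¬F) ∧ ¬F) ∧ ¬((T ∨ F) ∨ (T ∨ T))
  →7  (¬F ∧ ¬F) ∧ ¬((T ∨ F) ∨ (T ∨ T))
  →8  ¬F ∧ ¬((T ∨ F) ∨ (T ∨ T))
  →9  T ∧ ¬((T ∨ F) ∨ (T ∨ T))
  →10  ¬((T ∨ F) ∨ (T ∨ T))
  →11  ¬(T ∨ F) ∧ ¬(T ∨ T)
  →12  (¬T ∧ ¬F) ∧ ¬(T ∨ T)
  →13  (F ∧ ¬F) ∧ ¬(T ∨ T)
  →14  F ∧ ¬(T ∨ T)
  →15  F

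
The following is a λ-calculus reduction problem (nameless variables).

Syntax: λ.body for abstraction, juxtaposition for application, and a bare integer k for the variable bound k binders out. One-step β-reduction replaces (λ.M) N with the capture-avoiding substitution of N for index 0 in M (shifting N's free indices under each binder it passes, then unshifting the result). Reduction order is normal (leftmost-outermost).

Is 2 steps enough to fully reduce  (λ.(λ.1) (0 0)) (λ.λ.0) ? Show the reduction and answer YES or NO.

  start: (λ.(λ.1) (0 0)) (λ.λ.0)
  [1] (λ.λ.λ.0) ((λ.λ.0) (λ.λ.0))
  [2] λ.λ.0

Answer: YES — reaches normal form λ.λ.0 in 2 ≤ 2 steps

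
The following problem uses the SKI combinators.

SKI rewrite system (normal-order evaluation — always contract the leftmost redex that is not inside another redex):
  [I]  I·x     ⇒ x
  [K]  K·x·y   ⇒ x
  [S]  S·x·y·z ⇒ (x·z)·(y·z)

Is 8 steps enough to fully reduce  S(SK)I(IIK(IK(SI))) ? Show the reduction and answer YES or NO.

Answer: YES — reaches normal form K(K(SI)) in 7 ≤ 8 steps

Derivation:
  start: S(SK)I(IIK(IK(SI)))
  →1  SK(IIK(IK(SI)))(I(IIK(IK(SI))))
  →2  K(I(IIK(IK(SI))))(IIK(IK(SI))(I(IIK(IK(SI)))))
  →3  I(IIK(IK(SI)))
  →4  IIK(IK(SI))
  →5  IK(IK(SI))
  →6  K(IK(SI))
  →7  K(K(SI))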